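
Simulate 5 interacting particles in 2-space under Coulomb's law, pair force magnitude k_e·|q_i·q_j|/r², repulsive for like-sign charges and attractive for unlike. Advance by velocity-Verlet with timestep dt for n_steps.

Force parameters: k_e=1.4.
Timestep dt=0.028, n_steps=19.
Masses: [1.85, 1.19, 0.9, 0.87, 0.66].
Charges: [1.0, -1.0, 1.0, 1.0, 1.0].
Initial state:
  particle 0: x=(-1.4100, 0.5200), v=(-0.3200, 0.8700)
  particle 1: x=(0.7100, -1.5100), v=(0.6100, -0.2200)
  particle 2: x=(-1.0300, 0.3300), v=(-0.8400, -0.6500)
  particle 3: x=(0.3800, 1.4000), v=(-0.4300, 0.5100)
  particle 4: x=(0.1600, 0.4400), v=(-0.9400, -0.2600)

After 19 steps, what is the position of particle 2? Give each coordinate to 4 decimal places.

step 0: x0=(-1.4100, 0.5200) x1=(0.7100, -1.5100) x2=(-1.0300, 0.3300) x3=(0.3800, 1.4000) x4=(0.1600, 0.4400)
step 1: x0=(-1.4206, 0.5450) x1=(0.7270, -1.5159) x2=(-1.0510, 0.3101) x3=(0.3684, 1.4150) x4=(0.1345, 0.4317)
step 2: x0=(-1.4341, 0.5717) x1=(0.7437, -1.5213) x2=(-1.0677, 0.2863) x3=(0.3577, 1.4315) x4=(0.1105, 0.4216)
step 3: x0=(-1.4502, 0.5999) x1=(0.7601, -1.5263) x2=(-1.0809, 0.2585) x3=(0.3479, 1.4493) x4=(0.0882, 0.4096)
step 4: x0=(-1.4683, 0.6296) x1=(0.7763, -1.5307) x2=(-1.0916, 0.2271) x3=(0.3390, 1.4685) x4=(0.0675, 0.3959)
step 5: x0=(-1.4880, 0.6607) x1=(0.7922, -1.5347) x2=(-1.1005, 0.1922) x3=(0.3308, 1.4888) x4=(0.0485, 0.3806)
step 6: x0=(-1.5091, 0.6929) x1=(0.8079, -1.5382) x2=(-1.1084, 0.1543) x3=(0.3235, 1.5104) x4=(0.0312, 0.3638)
step 7: x0=(-1.5314, 0.7262) x1=(0.8233, -1.5413) x2=(-1.1156, 0.1137) x3=(0.3169, 1.5330) x4=(0.0156, 0.3455)
step 8: x0=(-1.5545, 0.7603) x1=(0.8384, -1.5440) x2=(-1.1225, 0.0707) x3=(0.3111, 1.5566) x4=(0.0018, 0.3259)
step 9: x0=(-1.5785, 0.7952) x1=(0.8533, -1.5462) x2=(-1.1294, 0.0257) x3=(0.3060, 1.5812) x4=(-0.0102, 0.3050)
step 10: x0=(-1.6031, 0.8307) x1=(0.8678, -1.5479) x2=(-1.1364, -0.0212) x3=(0.3015, 1.6067) x4=(-0.0206, 0.2830)
step 11: x0=(-1.6283, 0.8667) x1=(0.8821, -1.5492) x2=(-1.1438, -0.0698) x3=(0.2977, 1.6331) x4=(-0.0292, 0.2599)
step 12: x0=(-1.6541, 0.9031) x1=(0.8961, -1.5501) x2=(-1.1514, -0.1199) x3=(0.2945, 1.6603) x4=(-0.0361, 0.2357)
step 13: x0=(-1.6803, 0.9400) x1=(0.9098, -1.5506) x2=(-1.1595, -0.1715) x3=(0.2918, 1.6882) x4=(-0.0413, 0.2106)
step 14: x0=(-1.7069, 0.9772) x1=(0.9232, -1.5507) x2=(-1.1681, -0.2243) x3=(0.2897, 1.7168) x4=(-0.0449, 0.1846)
step 15: x0=(-1.7340, 1.0147) x1=(0.9363, -1.5503) x2=(-1.1771, -0.2783) x3=(0.2881, 1.7461) x4=(-0.0470, 0.1577)
step 16: x0=(-1.7614, 1.0526) x1=(0.9491, -1.5495) x2=(-1.1866, -0.3335) x3=(0.2870, 1.7760) x4=(-0.0474, 0.1301)
step 17: x0=(-1.7891, 1.0906) x1=(0.9616, -1.5484) x2=(-1.1966, -0.3897) x3=(0.2864, 1.8065) x4=(-0.0463, 0.1017)
step 18: x0=(-1.8171, 1.1289) x1=(0.9737, -1.5468) x2=(-1.2070, -0.4469) x3=(0.2863, 1.8375) x4=(-0.0438, 0.0726)
step 19: x0=(-1.8454, 1.1674) x1=(0.9855, -1.5448) x2=(-1.2179, -0.5050) x3=(0.2865, 1.8690) x4=(-0.0399, 0.0428)

(-1.2179, -0.5050)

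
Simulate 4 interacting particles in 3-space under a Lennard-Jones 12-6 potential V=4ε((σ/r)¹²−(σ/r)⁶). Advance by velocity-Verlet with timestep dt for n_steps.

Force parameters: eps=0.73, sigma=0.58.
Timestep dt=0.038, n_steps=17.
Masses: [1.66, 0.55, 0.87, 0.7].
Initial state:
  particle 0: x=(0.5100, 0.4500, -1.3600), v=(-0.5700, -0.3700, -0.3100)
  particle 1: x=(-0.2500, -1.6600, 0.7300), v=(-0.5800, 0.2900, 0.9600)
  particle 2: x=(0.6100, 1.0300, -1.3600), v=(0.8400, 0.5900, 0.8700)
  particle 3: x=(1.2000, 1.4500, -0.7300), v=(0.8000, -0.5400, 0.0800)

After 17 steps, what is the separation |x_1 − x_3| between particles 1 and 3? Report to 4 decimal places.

step 0: x0=(0.5100, 0.4500, -1.3600) x1=(-0.2500, -1.6600, 0.7300) x2=(0.6100, 1.0300, -1.3600) x3=(1.2000, 1.4500, -0.7300)
step 1: x0=(0.4867, 0.4262, -1.3718) x1=(-0.2720, -1.6490, 0.7665) x2=(0.6455, 1.0713, -1.3265) x3=(1.2299, 1.4291, -0.7275)
step 2: x0=(0.4637, 0.4037, -1.3834) x1=(-0.2941, -1.6380, 0.8030) x2=(0.6817, 1.1109, -1.2919) x3=(1.2582, 1.4071, -0.7266)
step 3: x0=(0.4415, 0.3837, -1.3947) x1=(-0.3161, -1.6269, 0.8394) x2=(0.7181, 1.1469, -1.2563) x3=(1.2843, 1.3840, -0.7279)
step 4: x0=(0.4198, 0.3652, -1.4058) x1=(-0.3382, -1.6159, 0.8759) x2=(0.7560, 1.1809, -1.2189) x3=(1.3072, 1.3596, -0.7321)
step 5: x0=(0.3986, 0.3477, -1.4166) x1=(-0.3602, -1.6049, 0.9124) x2=(0.7965, 1.2142, -1.1789) x3=(1.3260, 1.3337, -0.7400)
step 6: x0=(0.3776, 0.3307, -1.4272) x1=(-0.3822, -1.5939, 0.9489) x2=(0.8400, 1.2473, -1.1362) x3=(1.3402, 1.3067, -0.7516)
step 7: x0=(0.3568, 0.3141, -1.4377) x1=(-0.4043, -1.5828, 0.9853) x2=(0.8796, 1.2794, -1.0966) x3=(1.3591, 1.2803, -0.7597)
step 8: x0=(0.3362, 0.2976, -1.4482) x1=(-0.4263, -1.5718, 1.0218) x2=(0.8854, 1.3111, -1.0807) x3=(1.4197, 1.2540, -0.7385)
step 9: x0=(0.3156, 0.2813, -1.4586) x1=(-0.4483, -1.5608, 1.0583) x2=(0.8880, 1.3429, -1.0669) x3=(1.4840, 1.2271, -0.7149)
step 10: x0=(0.2950, 0.2651, -1.4689) x1=(-0.4704, -1.5498, 1.0948) x2=(0.8946, 1.3737, -1.0507) x3=(1.5432, 1.2013, -0.6942)
step 11: x0=(0.2745, 0.2490, -1.4792) x1=(-0.4924, -1.5387, 1.1312) x2=(0.9050, 1.4033, -1.0324) x3=(1.5976, 1.1767, -0.6763)
step 12: x0=(0.2540, 0.2329, -1.4895) x1=(-0.5145, -1.5277, 1.1677) x2=(0.9184, 1.4319, -1.0126) x3=(1.6482, 1.1534, -0.6603)
step 13: x0=(0.2336, 0.2168, -1.4998) x1=(-0.5365, -1.5167, 1.2042) x2=(0.9340, 1.4596, -0.9917) x3=(1.6960, 1.1311, -0.6456)
step 14: x0=(0.2132, 0.2008, -1.5101) x1=(-0.5585, -1.5057, 1.2407) x2=(0.9512, 1.4864, -0.9701) x3=(1.7417, 1.1096, -0.6319)
step 15: x0=(0.1928, 0.1848, -1.5203) x1=(-0.5806, -1.4946, 1.2771) x2=(0.9697, 1.5126, -0.9480) x3=(1.7858, 1.0890, -0.6189)
step 16: x0=(0.1724, 0.1688, -1.5306) x1=(-0.6026, -1.4836, 1.3136) x2=(0.9892, 1.5383, -0.9254) x3=(1.8286, 1.0690, -0.6064)
step 17: x0=(0.1520, 0.1529, -1.5408) x1=(-0.6246, -1.4726, 1.3501) x2=(1.0095, 1.5635, -0.9026) x3=(1.8705, 1.0495, -0.5943)

4.0456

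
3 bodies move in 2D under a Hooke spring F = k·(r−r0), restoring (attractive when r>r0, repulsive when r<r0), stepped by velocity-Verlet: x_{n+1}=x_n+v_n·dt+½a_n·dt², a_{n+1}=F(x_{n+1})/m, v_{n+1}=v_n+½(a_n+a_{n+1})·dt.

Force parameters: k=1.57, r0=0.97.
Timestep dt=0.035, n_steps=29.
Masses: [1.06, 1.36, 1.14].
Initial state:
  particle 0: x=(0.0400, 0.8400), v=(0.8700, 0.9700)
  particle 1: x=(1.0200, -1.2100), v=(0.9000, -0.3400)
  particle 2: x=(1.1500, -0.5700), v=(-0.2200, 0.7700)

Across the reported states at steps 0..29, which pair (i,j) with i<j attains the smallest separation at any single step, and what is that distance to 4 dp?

pair (0,2), distance 0.5885

step 0: x0=(0.0400, 0.8400) x1=(1.0200, -1.2100) x2=(1.1500, -0.5700)
step 1: x0=(0.0714, 0.8723) x1=(1.0511, -1.2213) x2=(1.1419, -0.5422)
step 2: x0=(0.1048, 0.9012) x1=(1.0813, -1.2313) x2=(1.1331, -0.5129)
step 3: x0=(0.1400, 0.9267) x1=(1.1106, -1.2398) x2=(1.1235, -0.4821)
step 4: x0=(0.1770, 0.9488) x1=(1.1392, -1.2469) x2=(1.1132, -0.4499)
step 5: x0=(0.2158, 0.9675) x1=(1.1669, -1.2523) x2=(1.1023, -0.4165)
step 6: x0=(0.2562, 0.9826) x1=(1.1939, -1.2560) x2=(1.0907, -0.3818)
step 7: x0=(0.2983, 0.9944) x1=(1.2201, -1.2580) x2=(1.0785, -0.3461)
step 8: x0=(0.3420, 1.0028) x1=(1.2455, -1.2581) x2=(1.0658, -0.3094)
step 9: x0=(0.3870, 1.0079) x1=(1.2701, -1.2563) x2=(1.0527, -0.2720)
step 10: x0=(0.4335, 1.0098) x1=(1.2940, -1.2526) x2=(1.0392, -0.2339)
step 11: x0=(0.4812, 1.0086) x1=(1.3171, -1.2468) x2=(1.0255, -0.1954)
step 12: x0=(0.5300, 1.0043) x1=(1.3394, -1.2389) x2=(1.0116, -0.1564)
step 13: x0=(0.5800, 0.9971) x1=(1.3611, -1.2289) x2=(0.9976, -0.1173)
step 14: x0=(0.6309, 0.9872) x1=(1.3819, -1.2168) x2=(0.9835, -0.0782)
step 15: x0=(0.6827, 0.9746) x1=(1.4021, -1.2026) x2=(0.9695, -0.0392)
step 16: x0=(0.7353, 0.9597) x1=(1.4215, -1.1862) x2=(0.9556, -0.0005)
step 17: x0=(0.7886, 0.9425) x1=(1.4402, -1.1678) x2=(0.9419, 0.0378)
step 18: x0=(0.8425, 0.9233) x1=(1.4583, -1.1472) x2=(0.9284, 0.0754)
step 19: x0=(0.8971, 0.9022) x1=(1.4756, -1.1245) x2=(0.9152, 0.1123)
step 20: x0=(0.9522, 0.8794) x1=(1.4923, -1.0997) x2=(0.9023, 0.1483)
step 21: x0=(1.0078, 0.8552) x1=(1.5083, -1.0730) x2=(0.8896, 0.1832)
step 22: x0=(1.0640, 0.8297) x1=(1.5237, -1.0443) x2=(0.8772, 0.2171)
step 23: x0=(1.1208, 0.8030) x1=(1.5385, -1.0138) x2=(0.8650, 0.2497)
step 24: x0=(1.1782, 0.7754) x1=(1.5526, -0.9814) x2=(0.8528, 0.2811)
step 25: x0=(1.2364, 0.7469) x1=(1.5663, -0.9473) x2=(0.8407, 0.3112)
step 26: x0=(1.2952, 0.7176) x1=(1.5793, -0.9116) x2=(0.8286, 0.3402)
step 27: x0=(1.3548, 0.6874) x1=(1.5919, -0.8743) x2=(0.8164, 0.3681)
step 28: x0=(1.4151, 0.6565) x1=(1.6039, -0.8356) x2=(0.8042, 0.3949)
step 29: x0=(1.4760, 0.6248) x1=(1.6155, -0.7955) x2=(0.7919, 0.4209)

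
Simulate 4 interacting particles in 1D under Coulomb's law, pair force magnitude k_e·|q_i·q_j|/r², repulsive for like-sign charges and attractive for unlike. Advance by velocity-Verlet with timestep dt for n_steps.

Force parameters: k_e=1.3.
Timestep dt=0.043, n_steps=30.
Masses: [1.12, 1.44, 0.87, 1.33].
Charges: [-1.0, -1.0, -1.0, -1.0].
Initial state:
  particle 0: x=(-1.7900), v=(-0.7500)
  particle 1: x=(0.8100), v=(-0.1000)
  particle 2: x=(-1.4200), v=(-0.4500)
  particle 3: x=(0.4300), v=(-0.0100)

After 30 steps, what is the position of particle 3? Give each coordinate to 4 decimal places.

step 0: x0=(-1.7900) x1=(0.8100) x2=(-1.4200) x3=(0.4300)
step 1: x0=(-1.8305) x1=(0.8118) x2=(-1.4299) x3=(0.4238)
step 2: x0=(-1.8850) x1=(0.8252) x2=(-1.4240) x3=(0.4064)
step 3: x0=(-1.9504) x1=(0.8487) x2=(-1.4065) x3=(0.3796)
step 4: x0=(-2.0237) x1=(0.8803) x2=(-1.3810) x3=(0.3455)
step 5: x0=(-2.1028) x1=(0.9183) x2=(-1.3503) x3=(0.3060)
step 6: x0=(-2.1863) x1=(0.9613) x2=(-1.3162) x3=(0.2627)
step 7: x0=(-2.2733) x1=(1.0081) x2=(-1.2802) x3=(0.2167)
step 8: x0=(-2.3629) x1=(1.0581) x2=(-1.2431) x3=(0.1689)
step 9: x0=(-2.4548) x1=(1.1107) x2=(-1.2057) x3=(0.1200)
step 10: x0=(-2.5486) x1=(1.1654) x2=(-1.1686) x3=(0.0705)
step 11: x0=(-2.6439) x1=(1.2220) x2=(-1.1324) x3=(0.0210)
step 12: x0=(-2.7406) x1=(1.2801) x2=(-1.0976) x3=(-0.0281)
step 13: x0=(-2.8386) x1=(1.3395) x2=(-1.0646) x3=(-0.0765)
step 14: x0=(-2.9376) x1=(1.4002) x2=(-1.0341) x3=(-0.1237)
step 15: x0=(-3.0376) x1=(1.4620) x2=(-1.0066) x3=(-0.1692)
step 16: x0=(-3.1385) x1=(1.5248) x2=(-0.9828) x3=(-0.2127)
step 17: x0=(-3.2402) x1=(1.5884) x2=(-0.9635) x3=(-0.2535)
step 18: x0=(-3.3427) x1=(1.6529) x2=(-0.9496) x3=(-0.2910)
step 19: x0=(-3.4458) x1=(1.7181) x2=(-0.9420) x3=(-0.3246)
step 20: x0=(-3.5496) x1=(1.7841) x2=(-0.9416) x3=(-0.3538)
step 21: x0=(-3.6540) x1=(1.8507) x2=(-0.9492) x3=(-0.3779)
step 22: x0=(-3.7590) x1=(1.9178) x2=(-0.9652) x3=(-0.3967)
step 23: x0=(-3.8645) x1=(1.9856) x2=(-0.9897) x3=(-0.4101)
step 24: x0=(-3.9705) x1=(2.0539) x2=(-1.0224) x3=(-0.4183)
step 25: x0=(-4.0769) x1=(2.1227) x2=(-1.0627) x3=(-0.4216)
step 26: x0=(-4.1839) x1=(2.1919) x2=(-1.1097) x3=(-0.4207)
step 27: x0=(-4.2912) x1=(2.2616) x2=(-1.1624) x3=(-0.4162)
step 28: x0=(-4.3990) x1=(2.3317) x2=(-1.2201) x3=(-0.4085)
step 29: x0=(-4.5071) x1=(2.4022) x2=(-1.2819) x3=(-0.3982)
step 30: x0=(-4.6157) x1=(2.4730) x2=(-1.3471) x3=(-0.3857)

(-0.3857)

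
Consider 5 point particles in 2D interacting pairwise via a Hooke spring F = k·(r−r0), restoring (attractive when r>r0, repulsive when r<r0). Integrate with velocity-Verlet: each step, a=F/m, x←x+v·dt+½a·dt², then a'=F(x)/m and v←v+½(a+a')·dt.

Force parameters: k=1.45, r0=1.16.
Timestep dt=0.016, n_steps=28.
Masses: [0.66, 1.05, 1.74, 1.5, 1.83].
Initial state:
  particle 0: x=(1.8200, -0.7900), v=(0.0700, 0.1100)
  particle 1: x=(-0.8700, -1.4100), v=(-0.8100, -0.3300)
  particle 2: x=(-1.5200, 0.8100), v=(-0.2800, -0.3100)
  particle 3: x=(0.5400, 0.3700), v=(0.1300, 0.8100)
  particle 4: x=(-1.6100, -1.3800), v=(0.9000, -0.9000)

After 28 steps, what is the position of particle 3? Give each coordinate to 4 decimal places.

step 0: x0=(1.8200, -0.7900) x1=(-0.8700, -1.4100) x2=(-1.5200, 0.8100) x3=(0.5400, 0.3700) x4=(-1.6100, -1.3800)
step 1: x0=(1.8193, -0.7880) x1=(-0.8825, -1.4149) x2=(-1.5241, 0.8047) x3=(0.5418, 0.3827) x4=(-1.5953, -1.3942)
step 2: x0=(1.8149, -0.7857) x1=(-0.8942, -1.4189) x2=(-1.5275, 0.7986) x3=(0.5429, 0.3949) x4=(-1.5799, -1.4078)
step 3: x0=(1.8068, -0.7829) x1=(-0.9051, -1.4221) x2=(-1.5301, 0.7918) x3=(0.5435, 0.4065) x4=(-1.5640, -1.4209)
step 4: x0=(1.7950, -0.7798) x1=(-0.9150, -1.4245) x2=(-1.5319, 0.7843) x3=(0.5435, 0.4176) x4=(-1.5474, -1.4335)
step 5: x0=(1.7796, -0.7763) x1=(-0.9241, -1.4260) x2=(-1.5330, 0.7761) x3=(0.5428, 0.4282) x4=(-1.5302, -1.4456)
step 6: x0=(1.7606, -0.7724) x1=(-0.9322, -1.4266) x2=(-1.5334, 0.7671) x3=(0.5415, 0.4381) x4=(-1.5125, -1.4572)
step 7: x0=(1.7380, -0.7682) x1=(-0.9394, -1.4264) x2=(-1.5330, 0.7575) x3=(0.5396, 0.4475) x4=(-1.4942, -1.4683)
step 8: x0=(1.7119, -0.7636) x1=(-0.9457, -1.4253) x2=(-1.5319, 0.7471) x3=(0.5371, 0.4564) x4=(-1.4754, -1.4788)
step 9: x0=(1.6823, -0.7588) x1=(-0.9510, -1.4234) x2=(-1.5301, 0.7360) x3=(0.5340, 0.4646) x4=(-1.4560, -1.4888)
step 10: x0=(1.6494, -0.7536) x1=(-0.9555, -1.4206) x2=(-1.5275, 0.7243) x3=(0.5302, 0.4723) x4=(-1.4361, -1.4983)
step 11: x0=(1.6131, -0.7482) x1=(-0.9589, -1.4168) x2=(-1.5242, 0.7118) x3=(0.5259, 0.4793) x4=(-1.4158, -1.5072)
step 12: x0=(1.5736, -0.7425) x1=(-0.9615, -1.4123) x2=(-1.5202, 0.6987) x3=(0.5209, 0.4858) x4=(-1.3950, -1.5156)
step 13: x0=(1.5309, -0.7365) x1=(-0.9631, -1.4068) x2=(-1.5155, 0.6850) x3=(0.5153, 0.4917) x4=(-1.3737, -1.5236)
step 14: x0=(1.4852, -0.7303) x1=(-0.9638, -1.4004) x2=(-1.5102, 0.6706) x3=(0.5091, 0.4970) x4=(-1.3520, -1.5310)
step 15: x0=(1.4365, -0.7239) x1=(-0.9637, -1.3931) x2=(-1.5042, 0.6555) x3=(0.5023, 0.5017) x4=(-1.3299, -1.5379)
step 16: x0=(1.3850, -0.7173) x1=(-0.9626, -1.3850) x2=(-1.4975, 0.6398) x3=(0.4949, 0.5058) x4=(-1.3074, -1.5443)
step 17: x0=(1.3308, -0.7105) x1=(-0.9606, -1.3759) x2=(-1.4901, 0.6236) x3=(0.4869, 0.5093) x4=(-1.2846, -1.5502)
step 18: x0=(1.2739, -0.7036) x1=(-0.9579, -1.3659) x2=(-1.4822, 0.6067) x3=(0.4783, 0.5122) x4=(-1.2614, -1.5557)
step 19: x0=(1.2146, -0.6965) x1=(-0.9543, -1.3550) x2=(-1.4736, 0.5892) x3=(0.4691, 0.5145) x4=(-1.2378, -1.5607)
step 20: x0=(1.1529, -0.6893) x1=(-0.9499, -1.3432) x2=(-1.4645, 0.5712) x3=(0.4594, 0.5163) x4=(-1.2140, -1.5653)
step 21: x0=(1.0890, -0.6820) x1=(-0.9448, -1.3305) x2=(-1.4548, 0.5527) x3=(0.4490, 0.5175) x4=(-1.1898, -1.5694)
step 22: x0=(1.0229, -0.6747) x1=(-0.9389, -1.3169) x2=(-1.4445, 0.5336) x3=(0.4381, 0.5182) x4=(-1.1654, -1.5732)
step 23: x0=(0.9550, -0.6672) x1=(-0.9324, -1.3024) x2=(-1.4338, 0.5140) x3=(0.4267, 0.5182) x4=(-1.1407, -1.5765)
step 24: x0=(0.8852, -0.6598) x1=(-0.9253, -1.2871) x2=(-1.4225, 0.4939) x3=(0.4147, 0.5178) x4=(-1.1157, -1.5794)
step 25: x0=(0.8137, -0.6523) x1=(-0.9176, -1.2708) x2=(-1.4107, 0.4733) x3=(0.4022, 0.5168) x4=(-1.0904, -1.5820)
step 26: x0=(0.7407, -0.6447) x1=(-0.9094, -1.2537) x2=(-1.3984, 0.4523) x3=(0.3892, 0.5153) x4=(-1.0650, -1.5842)
step 27: x0=(0.6663, -0.6372) x1=(-0.9007, -1.2358) x2=(-1.3858, 0.4309) x3=(0.3757, 0.5133) x4=(-1.0393, -1.5861)
step 28: x0=(0.5907, -0.6297) x1=(-0.8916, -1.2170) x2=(-1.3727, 0.4090) x3=(0.3617, 0.5108) x4=(-1.0134, -1.5876)

(0.3617, 0.5108)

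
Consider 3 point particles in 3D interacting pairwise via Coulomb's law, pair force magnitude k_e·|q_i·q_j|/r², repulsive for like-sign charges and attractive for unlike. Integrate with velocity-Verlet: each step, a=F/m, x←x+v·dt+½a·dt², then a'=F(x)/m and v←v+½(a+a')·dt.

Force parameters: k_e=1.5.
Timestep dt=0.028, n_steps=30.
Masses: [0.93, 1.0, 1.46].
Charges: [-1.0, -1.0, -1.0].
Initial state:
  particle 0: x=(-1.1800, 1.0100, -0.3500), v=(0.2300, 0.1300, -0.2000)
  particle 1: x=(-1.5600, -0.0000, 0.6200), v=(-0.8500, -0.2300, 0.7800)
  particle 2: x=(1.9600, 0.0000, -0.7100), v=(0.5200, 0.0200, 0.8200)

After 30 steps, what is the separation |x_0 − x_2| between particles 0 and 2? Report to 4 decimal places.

3.6873

step 0: x0=(-1.1800, 1.0100, -0.3500) x1=(-1.5600, -0.0000, 0.6200) x2=(1.9600, 0.0000, -0.7100)
step 1: x0=(-1.1735, 1.0139, -0.3558) x1=(-1.5839, -0.0066, 0.6420) x2=(1.9746, 0.0005, -0.6871)
step 2: x0=(-1.1670, 1.0182, -0.3620) x1=(-1.6080, -0.0136, 0.6645) x2=(1.9894, 0.0011, -0.6641)
step 3: x0=(-1.1605, 1.0229, -0.3685) x1=(-1.6324, -0.0210, 0.6873) x2=(2.0042, 0.0016, -0.6412)
step 4: x0=(-1.1538, 1.0279, -0.3754) x1=(-1.6570, -0.0287, 0.7104) x2=(2.0192, 0.0021, -0.6184)
step 5: x0=(-1.1472, 1.0334, -0.3826) x1=(-1.6818, -0.0366, 0.7339) x2=(2.0343, 0.0025, -0.5955)
step 6: x0=(-1.1405, 1.0392, -0.3901) x1=(-1.7068, -0.0449, 0.7577) x2=(2.0495, 0.0030, -0.5727)
step 7: x0=(-1.1337, 1.0453, -0.3979) x1=(-1.7320, -0.0534, 0.7819) x2=(2.0649, 0.0034, -0.5499)
step 8: x0=(-1.1269, 1.0517, -0.4060) x1=(-1.7574, -0.0622, 0.8063) x2=(2.0803, 0.0038, -0.5271)
step 9: x0=(-1.1201, 1.0584, -0.4144) x1=(-1.7831, -0.0713, 0.8310) x2=(2.0959, 0.0042, -0.5043)
step 10: x0=(-1.1132, 1.0654, -0.4230) x1=(-1.8089, -0.0805, 0.8560) x2=(2.1115, 0.0045, -0.4816)
step 11: x0=(-1.1063, 1.0727, -0.4319) x1=(-1.8349, -0.0900, 0.8812) x2=(2.1273, 0.0048, -0.4589)
step 12: x0=(-1.0993, 1.0802, -0.4411) x1=(-1.8611, -0.0997, 0.9067) x2=(2.1432, 0.0052, -0.4362)
step 13: x0=(-1.0924, 1.0879, -0.4504) x1=(-1.8875, -0.1095, 0.9324) x2=(2.1592, 0.0055, -0.4135)
step 14: x0=(-1.0854, 1.0959, -0.4600) x1=(-1.9141, -0.1196, 0.9584) x2=(2.1753, 0.0057, -0.3908)
step 15: x0=(-1.0784, 1.1041, -0.4698) x1=(-1.9409, -0.1298, 0.9845) x2=(2.1915, 0.0060, -0.3681)
step 16: x0=(-1.0713, 1.1125, -0.4798) x1=(-1.9678, -0.1401, 1.0109) x2=(2.2078, 0.0062, -0.3454)
step 17: x0=(-1.0643, 1.1210, -0.4900) x1=(-1.9949, -0.1507, 1.0375) x2=(2.2243, 0.0064, -0.3228)
step 18: x0=(-1.0572, 1.1298, -0.5004) x1=(-2.0221, -0.1613, 1.0642) x2=(2.2408, 0.0066, -0.3001)
step 19: x0=(-1.0501, 1.1387, -0.5110) x1=(-2.0495, -0.1721, 1.0912) x2=(2.2574, 0.0068, -0.2775)
step 20: x0=(-1.0431, 1.1478, -0.5217) x1=(-2.0771, -0.1831, 1.1183) x2=(2.2741, 0.0069, -0.2549)
step 21: x0=(-1.0360, 1.1571, -0.5327) x1=(-2.1048, -0.1941, 1.1456) x2=(2.2910, 0.0071, -0.2322)
step 22: x0=(-1.0289, 1.1665, -0.5437) x1=(-2.1326, -0.2053, 1.1730) x2=(2.3079, 0.0072, -0.2096)
step 23: x0=(-1.0218, 1.1761, -0.5550) x1=(-2.1606, -0.2166, 1.2006) x2=(2.3249, 0.0073, -0.1870)
step 24: x0=(-1.0147, 1.1858, -0.5663) x1=(-2.1887, -0.2280, 1.2283) x2=(2.3420, 0.0073, -0.1644)
step 25: x0=(-1.0077, 1.1957, -0.5779) x1=(-2.2169, -0.2394, 1.2562) x2=(2.3592, 0.0074, -0.1418)
step 26: x0=(-1.0006, 1.2057, -0.5895) x1=(-2.2453, -0.2510, 1.2842) x2=(2.3765, 0.0074, -0.1192)
step 27: x0=(-0.9935, 1.2158, -0.6013) x1=(-2.2738, -0.2627, 1.3123) x2=(2.3939, 0.0075, -0.0966)
step 28: x0=(-0.9865, 1.2261, -0.6132) x1=(-2.3024, -0.2745, 1.3406) x2=(2.4114, 0.0075, -0.0740)
step 29: x0=(-0.9794, 1.2364, -0.6253) x1=(-2.3312, -0.2863, 1.3689) x2=(2.4289, 0.0074, -0.0514)
step 30: x0=(-0.9724, 1.2469, -0.6375) x1=(-2.3600, -0.2982, 1.3974) x2=(2.4466, 0.0074, -0.0288)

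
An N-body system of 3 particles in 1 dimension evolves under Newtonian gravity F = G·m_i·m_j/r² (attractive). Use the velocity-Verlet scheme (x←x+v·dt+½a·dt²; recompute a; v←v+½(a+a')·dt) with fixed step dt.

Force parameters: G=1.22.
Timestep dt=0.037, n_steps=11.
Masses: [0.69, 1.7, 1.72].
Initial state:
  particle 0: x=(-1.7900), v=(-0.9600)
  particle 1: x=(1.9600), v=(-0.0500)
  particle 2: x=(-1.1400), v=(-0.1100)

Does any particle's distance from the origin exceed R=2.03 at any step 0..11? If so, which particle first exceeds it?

no

step 0: x0=(-1.7900) x1=(1.9600) x2=(-1.1400)
step 1: x0=(-1.8220) x1=(1.9580) x2=(-1.1453)
step 2: x0=(-1.8476) x1=(1.9555) x2=(-1.1528)
step 3: x0=(-1.8670) x1=(1.9527) x2=(-1.1624)
step 4: x0=(-1.8804) x1=(1.9496) x2=(-1.1740)
step 5: x0=(-1.8879) x1=(1.9460) x2=(-1.1877)
step 6: x0=(-1.8893) x1=(1.9421) x2=(-1.2034)
step 7: x0=(-1.8844) x1=(1.9378) x2=(-1.2213)
step 8: x0=(-1.8728) x1=(1.9332) x2=(-1.2415)
step 9: x0=(-1.8538) x1=(1.9282) x2=(-1.2643)
step 10: x0=(-1.8263) x1=(1.9228) x2=(-1.2901)
step 11: x0=(-1.7886) x1=(1.9170) x2=(-1.3197)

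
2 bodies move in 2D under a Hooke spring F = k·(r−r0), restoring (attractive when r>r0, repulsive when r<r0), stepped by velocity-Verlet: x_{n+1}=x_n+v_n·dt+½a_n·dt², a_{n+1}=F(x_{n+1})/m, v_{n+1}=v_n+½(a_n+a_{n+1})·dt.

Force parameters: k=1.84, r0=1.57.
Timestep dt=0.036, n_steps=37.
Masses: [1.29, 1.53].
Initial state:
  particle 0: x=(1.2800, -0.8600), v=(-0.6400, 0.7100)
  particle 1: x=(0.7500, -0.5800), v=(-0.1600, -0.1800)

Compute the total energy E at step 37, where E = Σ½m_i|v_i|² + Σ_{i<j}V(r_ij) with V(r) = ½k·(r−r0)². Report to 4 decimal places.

1.4996

step 0: x0=(1.2800, -0.8600) x1=(0.7500, -0.5800)
step 1: x0=(1.2578, -0.8349) x1=(0.7436, -0.5861)
step 2: x0=(1.2372, -0.8105) x1=(0.7357, -0.5916)
step 3: x0=(1.2183, -0.7869) x1=(0.7264, -0.5964)
step 4: x0=(1.2013, -0.7641) x1=(0.7156, -0.6006)
step 5: x0=(1.1861, -0.7418) x1=(0.7033, -0.6043)
step 6: x0=(1.1728, -0.7201) x1=(0.6893, -0.6076)
step 7: x0=(1.1614, -0.6988) x1=(0.6737, -0.6104)
step 8: x0=(1.1520, -0.6779) x1=(0.6565, -0.6130)
step 9: x0=(1.1445, -0.6572) x1=(0.6376, -0.6153)
step 10: x0=(1.1390, -0.6367) x1=(0.6170, -0.6175)
step 11: x0=(1.1355, -0.6163) x1=(0.5948, -0.6197)
step 12: x0=(1.1338, -0.5959) x1=(0.5710, -0.6218)
step 13: x0=(1.1340, -0.5753) x1=(0.5457, -0.6241)
step 14: x0=(1.1360, -0.5547) x1=(0.5188, -0.6264)
step 15: x0=(1.1397, -0.5338) x1=(0.4905, -0.6290)
step 16: x0=(1.1452, -0.5127) x1=(0.4607, -0.6317)
step 17: x0=(1.1522, -0.4913) x1=(0.4296, -0.6347)
step 18: x0=(1.1607, -0.4696) x1=(0.3973, -0.6379)
step 19: x0=(1.1706, -0.4476) x1=(0.3637, -0.6414)
step 20: x0=(1.1819, -0.4252) x1=(0.3290, -0.6451)
step 21: x0=(1.1944, -0.4026) x1=(0.2933, -0.6492)
step 22: x0=(1.2081, -0.3796) x1=(0.2566, -0.6535)
step 23: x0=(1.2227, -0.3564) x1=(0.2190, -0.6580)
step 24: x0=(1.2383, -0.3328) x1=(0.1807, -0.6628)
step 25: x0=(1.2547, -0.3091) x1=(0.1417, -0.6678)
step 26: x0=(1.2718, -0.2850) x1=(0.1020, -0.6729)
step 27: x0=(1.2896, -0.2608) x1=(0.0619, -0.6783)
step 28: x0=(1.3077, -0.2365) x1=(0.0214, -0.6838)
step 29: x0=(1.3263, -0.2120) x1=(-0.0194, -0.6893)
step 30: x0=(1.3451, -0.1874) x1=(-0.0605, -0.6950)
step 31: x0=(1.3640, -0.1627) x1=(-0.1016, -0.7007)
step 32: x0=(1.3830, -0.1381) x1=(-0.1428, -0.7064)
step 33: x0=(1.4018, -0.1135) x1=(-0.1838, -0.7121)
step 34: x0=(1.4204, -0.0890) x1=(-0.2247, -0.7177)
step 35: x0=(1.4387, -0.0646) x1=(-0.2653, -0.7232)
step 36: x0=(1.4566, -0.0403) x1=(-0.3056, -0.7285)
step 37: x0=(1.4739, -0.0163) x1=(-0.3454, -0.7337)
step 0 velocities: v0=(-0.6400, 0.7100) v1=(-0.1600, -0.1800)
step 0: KE=0.6337, PE=0.8667, E=1.5004
step 37 velocities: v0=(0.4714, 0.6633) v1=(-1.0970, -0.1406)
step 37: KE=1.3628, PE=0.1368, E=1.4996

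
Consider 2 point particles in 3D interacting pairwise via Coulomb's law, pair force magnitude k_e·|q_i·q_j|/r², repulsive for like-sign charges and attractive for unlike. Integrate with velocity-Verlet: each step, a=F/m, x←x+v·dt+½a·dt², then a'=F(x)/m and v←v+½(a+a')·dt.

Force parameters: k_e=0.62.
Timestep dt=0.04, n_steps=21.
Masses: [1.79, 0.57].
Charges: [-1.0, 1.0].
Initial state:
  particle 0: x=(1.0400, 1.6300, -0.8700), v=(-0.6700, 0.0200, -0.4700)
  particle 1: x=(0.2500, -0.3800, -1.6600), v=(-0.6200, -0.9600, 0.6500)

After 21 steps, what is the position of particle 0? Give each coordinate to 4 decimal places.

(0.4707, 1.6281, -1.2690)

step 0: x0=(1.0400, 1.6300, -0.8700) x1=(0.2500, -0.3800, -1.6600)
step 1: x0=(1.0132, 1.6308, -0.8888) x1=(0.2253, -0.4183, -1.6339)
step 2: x0=(0.9863, 1.6314, -0.9077) x1=(0.2006, -0.4562, -1.6078)
step 3: x0=(0.9594, 1.6320, -0.9266) x1=(0.1761, -0.4939, -1.5815)
step 4: x0=(0.9325, 1.6325, -0.9455) x1=(0.1517, -0.5313, -1.5552)
step 5: x0=(0.9056, 1.6329, -0.9644) x1=(0.1274, -0.5684, -1.5288)
step 6: x0=(0.8786, 1.6332, -0.9834) x1=(0.1031, -0.6053, -1.5023)
step 7: x0=(0.8516, 1.6334, -1.0023) x1=(0.0790, -0.6419, -1.4757)
step 8: x0=(0.8245, 1.6335, -1.0213) x1=(0.0550, -0.6782, -1.4491)
step 9: x0=(0.7975, 1.6336, -1.0403) x1=(0.0310, -0.7142, -1.4224)
step 10: x0=(0.7704, 1.6335, -1.0594) x1=(0.0071, -0.7500, -1.3957)
step 11: x0=(0.7432, 1.6334, -1.0784) x1=(-0.0166, -0.7855, -1.3690)
step 12: x0=(0.7161, 1.6332, -1.0974) x1=(-0.0403, -0.8208, -1.3422)
step 13: x0=(0.6889, 1.6329, -1.1165) x1=(-0.0640, -0.8558, -1.3154)
step 14: x0=(0.6617, 1.6326, -1.1356) x1=(-0.0875, -0.8906, -1.2886)
step 15: x0=(0.6345, 1.6322, -1.1546) x1=(-0.1110, -0.9251, -1.2618)
step 16: x0=(0.6073, 1.6317, -1.1737) x1=(-0.1344, -0.9594, -1.2349)
step 17: x0=(0.5800, 1.6311, -1.1928) x1=(-0.1577, -0.9935, -1.2081)
step 18: x0=(0.5527, 1.6304, -1.2118) x1=(-0.1810, -1.0273, -1.1813)
step 19: x0=(0.5254, 1.6297, -1.2309) x1=(-0.2043, -1.0609, -1.1544)
step 20: x0=(0.4981, 1.6289, -1.2500) x1=(-0.2274, -1.0943, -1.1276)
step 21: x0=(0.4707, 1.6281, -1.2690) x1=(-0.2505, -1.1275, -1.1007)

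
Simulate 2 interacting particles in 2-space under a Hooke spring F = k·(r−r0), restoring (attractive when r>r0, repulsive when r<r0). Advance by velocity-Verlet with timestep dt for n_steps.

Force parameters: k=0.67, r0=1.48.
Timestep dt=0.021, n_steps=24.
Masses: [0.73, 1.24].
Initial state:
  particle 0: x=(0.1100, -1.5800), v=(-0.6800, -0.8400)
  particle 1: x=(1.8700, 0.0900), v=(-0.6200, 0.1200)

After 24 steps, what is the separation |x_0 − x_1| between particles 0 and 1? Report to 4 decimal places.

2.6093

step 0: x0=(0.1100, -1.5800) x1=(1.8700, 0.0900)
step 1: x0=(0.0959, -1.5975) x1=(1.8569, 0.0924)
step 2: x0=(0.0820, -1.6147) x1=(1.8436, 0.0947)
step 3: x0=(0.0684, -1.6317) x1=(1.8302, 0.0968)
step 4: x0=(0.0551, -1.6484) x1=(1.8166, 0.0988)
step 5: x0=(0.0421, -1.6648) x1=(1.8028, 0.1006)
step 6: x0=(0.0294, -1.6809) x1=(1.7889, 0.1022)
step 7: x0=(0.0170, -1.6967) x1=(1.7748, 0.1037)
step 8: x0=(0.0049, -1.7122) x1=(1.7605, 0.1049)
step 9: x0=(-0.0070, -1.7274) x1=(1.7460, 0.1060)
step 10: x0=(-0.0185, -1.7423) x1=(1.7314, 0.1069)
step 11: x0=(-0.0298, -1.7569) x1=(1.7166, 0.1076)
step 12: x0=(-0.0407, -1.7712) x1=(1.7016, 0.1082)
step 13: x0=(-0.0514, -1.7851) x1=(1.6864, 0.1085)
step 14: x0=(-0.0617, -1.7988) x1=(1.6711, 0.1087)
step 15: x0=(-0.0718, -1.8121) x1=(1.6556, 0.1086)
step 16: x0=(-0.0815, -1.8250) x1=(1.6399, 0.1084)
step 17: x0=(-0.0910, -1.8376) x1=(1.6241, 0.1080)
step 18: x0=(-0.1001, -1.8499) x1=(1.6080, 0.1073)
step 19: x0=(-0.1090, -1.8619) x1=(1.5918, 0.1065)
step 20: x0=(-0.1175, -1.8735) x1=(1.5754, 0.1055)
step 21: x0=(-0.1258, -1.8847) x1=(1.5589, 0.1042)
step 22: x0=(-0.1338, -1.8956) x1=(1.5421, 0.1028)
step 23: x0=(-0.1415, -1.9062) x1=(1.5252, 0.1011)
step 24: x0=(-0.1488, -1.9164) x1=(1.5081, 0.0993)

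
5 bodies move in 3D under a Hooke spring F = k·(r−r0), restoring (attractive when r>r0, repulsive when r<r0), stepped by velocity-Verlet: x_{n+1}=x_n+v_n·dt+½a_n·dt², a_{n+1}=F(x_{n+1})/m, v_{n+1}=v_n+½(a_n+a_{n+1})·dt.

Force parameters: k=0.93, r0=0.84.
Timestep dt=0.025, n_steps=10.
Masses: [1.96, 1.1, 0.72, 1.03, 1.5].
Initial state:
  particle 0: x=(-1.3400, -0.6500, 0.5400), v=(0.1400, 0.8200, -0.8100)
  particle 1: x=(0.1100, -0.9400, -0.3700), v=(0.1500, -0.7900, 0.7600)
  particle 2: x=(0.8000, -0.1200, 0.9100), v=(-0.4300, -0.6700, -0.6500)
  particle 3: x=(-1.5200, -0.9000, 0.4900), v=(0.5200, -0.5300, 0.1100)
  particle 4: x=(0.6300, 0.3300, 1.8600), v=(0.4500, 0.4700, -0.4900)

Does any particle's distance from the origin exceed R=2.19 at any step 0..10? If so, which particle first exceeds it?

no

step 0: x0=(-1.3400, -0.6500, 0.5400) x1=(0.1100, -0.9400, -0.3700) x2=(0.8000, -0.1200, 0.9100) x3=(-1.5200, -0.9000, 0.4900) x4=(0.6300, 0.3300, 1.8600)
step 1: x0=(-1.3359, -0.6293, 0.5199) x1=(0.1135, -0.9594, -0.3502) x2=(0.7879, -0.1372, 0.8934) x3=(-1.5060, -0.9130, 0.4929) x4=(0.6406, 0.3413, 1.8471)
step 2: x0=(-1.3308, -0.6083, 0.4999) x1=(0.1165, -0.9780, -0.3288) x2=(0.7733, -0.1553, 0.8760) x3=(-1.4899, -0.9254, 0.4963) x4=(0.6501, 0.3516, 1.8327)
step 3: x0=(-1.3246, -0.5869, 0.4802) x1=(0.1190, -0.9958, -0.3059) x2=(0.7562, -0.1743, 0.8580) x3=(-1.4718, -0.9374, 0.5001) x4=(0.6582, 0.3609, 1.8171)
step 4: x0=(-1.3174, -0.5651, 0.4607) x1=(0.1211, -1.0127, -0.2815) x2=(0.7366, -0.1941, 0.8394) x3=(-1.4516, -0.9488, 0.5043) x4=(0.6652, 0.3692, 1.8000)
step 5: x0=(-1.3091, -0.5431, 0.4414) x1=(0.1226, -1.0289, -0.2556) x2=(0.7146, -0.2146, 0.8201) x3=(-1.4295, -0.9596, 0.5089) x4=(0.6709, 0.3764, 1.7817)
step 6: x0=(-1.2999, -0.5208, 0.4223) x1=(0.1237, -1.0442, -0.2285) x2=(0.6904, -0.2358, 0.8004) x3=(-1.4053, -0.9699, 0.5139) x4=(0.6754, 0.3827, 1.7620)
step 7: x0=(-1.2897, -0.4982, 0.4035) x1=(0.1244, -1.0587, -0.2000) x2=(0.6639, -0.2577, 0.7802) x3=(-1.3792, -0.9796, 0.5194) x4=(0.6787, 0.3879, 1.7410)
step 8: x0=(-1.2785, -0.4754, 0.3848) x1=(0.1245, -1.0724, -0.1703) x2=(0.6354, -0.2801, 0.7596) x3=(-1.3512, -0.9887, 0.5253) x4=(0.6808, 0.3921, 1.7188)
step 9: x0=(-1.2664, -0.4524, 0.3664) x1=(0.1243, -1.0852, -0.1395) x2=(0.6048, -0.3031, 0.7387) x3=(-1.3214, -0.9973, 0.5316) x4=(0.6817, 0.3952, 1.6953)
step 10: x0=(-1.2534, -0.4292, 0.3482) x1=(0.1236, -1.0972, -0.1075) x2=(0.5724, -0.3265, 0.7175) x3=(-1.2897, -1.0052, 0.5382) x4=(0.6814, 0.3973, 1.6705)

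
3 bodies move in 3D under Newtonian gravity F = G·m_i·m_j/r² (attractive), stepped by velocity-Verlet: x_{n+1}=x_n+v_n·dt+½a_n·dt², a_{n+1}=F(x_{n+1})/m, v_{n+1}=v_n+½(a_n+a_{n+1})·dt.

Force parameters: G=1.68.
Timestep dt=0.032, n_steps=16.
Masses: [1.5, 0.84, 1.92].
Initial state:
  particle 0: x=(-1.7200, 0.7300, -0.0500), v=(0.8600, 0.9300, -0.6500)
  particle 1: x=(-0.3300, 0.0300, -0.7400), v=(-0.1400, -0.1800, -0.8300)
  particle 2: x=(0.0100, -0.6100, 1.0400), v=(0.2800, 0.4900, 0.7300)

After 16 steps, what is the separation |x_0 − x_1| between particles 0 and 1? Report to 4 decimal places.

step 0: x0=(-1.7200, 0.7300, -0.0500) x1=(-0.3300, 0.0300, -0.7400) x2=(0.0100, -0.6100, 1.0400)
step 1: x0=(-1.6921, 0.7595, -0.0708) x1=(-0.3348, 0.0243, -0.7660) x2=(0.0188, -0.5941, 1.0631)
step 2: x0=(-1.6634, 0.7885, -0.0915) x1=(-0.3401, 0.0187, -0.7908) x2=(0.0272, -0.5779, 1.0856)
step 3: x0=(-1.6339, 0.8169, -0.1122) x1=(-0.3460, 0.0132, -0.8144) x2=(0.0352, -0.5614, 1.1076)
step 4: x0=(-1.6037, 0.8449, -0.1328) x1=(-0.3525, 0.0080, -0.8369) x2=(0.0429, -0.5445, 1.1291)
step 5: x0=(-1.5727, 0.8722, -0.1534) x1=(-0.3595, 0.0031, -0.8583) x2=(0.0503, -0.5273, 1.1500)
step 6: x0=(-1.5410, 0.8990, -0.1740) x1=(-0.3670, -0.0016, -0.8786) x2=(0.0574, -0.5098, 1.1704)
step 7: x0=(-1.5086, 0.9252, -0.1945) x1=(-0.3752, -0.0058, -0.8978) x2=(0.0641, -0.4919, 1.1904)
step 8: x0=(-1.4755, 0.9508, -0.2149) x1=(-0.3838, -0.0097, -0.9159) x2=(0.0705, -0.4738, 1.2098)
step 9: x0=(-1.4416, 0.9757, -0.2354) x1=(-0.3930, -0.0131, -0.9330) x2=(0.0766, -0.4554, 1.2287)
step 10: x0=(-1.4072, 1.0001, -0.2557) x1=(-0.4027, -0.0160, -0.9490) x2=(0.0824, -0.4368, 1.2470)
step 11: x0=(-1.3720, 1.0238, -0.2760) x1=(-0.4130, -0.0184, -0.9639) x2=(0.0879, -0.4178, 1.2649)
step 12: x0=(-1.3362, 1.0468, -0.2963) x1=(-0.4237, -0.0202, -0.9778) x2=(0.0932, -0.3986, 1.2824)
step 13: x0=(-1.2998, 1.0691, -0.3165) x1=(-0.4349, -0.0214, -0.9907) x2=(0.0982, -0.3791, 1.2993)
step 14: x0=(-1.2628, 1.0908, -0.3367) x1=(-0.4466, -0.0219, -1.0025) x2=(0.1029, -0.3594, 1.3157)
step 15: x0=(-1.2252, 1.1117, -0.3568) x1=(-0.4588, -0.0217, -1.0133) x2=(0.1073, -0.3394, 1.3316)
step 16: x0=(-1.1871, 1.1318, -0.3769) x1=(-0.4713, -0.0207, -1.0231) x2=(0.1115, -0.3192, 1.3471)

1.5027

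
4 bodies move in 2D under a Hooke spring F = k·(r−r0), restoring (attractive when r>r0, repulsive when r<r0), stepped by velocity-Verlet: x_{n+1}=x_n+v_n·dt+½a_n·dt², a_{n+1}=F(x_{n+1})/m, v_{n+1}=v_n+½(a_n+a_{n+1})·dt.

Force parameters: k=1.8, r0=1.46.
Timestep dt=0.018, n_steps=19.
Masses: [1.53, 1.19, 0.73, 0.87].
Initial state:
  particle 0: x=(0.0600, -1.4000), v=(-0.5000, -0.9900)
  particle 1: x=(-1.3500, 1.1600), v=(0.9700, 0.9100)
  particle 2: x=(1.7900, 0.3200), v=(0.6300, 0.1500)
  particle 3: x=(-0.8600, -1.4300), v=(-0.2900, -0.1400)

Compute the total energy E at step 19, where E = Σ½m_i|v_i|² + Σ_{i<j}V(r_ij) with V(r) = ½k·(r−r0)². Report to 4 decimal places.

step 0: x0=(0.0600, -1.4000) x1=(-1.3500, 1.1600) x2=(1.7900, 0.3200) x3=(-0.8600, -1.4300)
step 1: x0=(0.0511, -1.4174) x1=(-1.3319, 1.1757) x2=(1.7998, 0.3222) x3=(-0.8650, -1.4318)
step 2: x0=(0.0424, -1.4341) x1=(-1.3125, 1.1899) x2=(1.8065, 0.3235) x3=(-0.8695, -1.4322)
step 3: x0=(0.0340, -1.4500) x1=(-1.2918, 1.2027) x2=(1.8101, 0.3238) x3=(-0.8736, -1.4312)
step 4: x0=(0.0257, -1.4651) x1=(-1.2699, 1.2139) x2=(1.8106, 0.3232) x3=(-0.8772, -1.4287)
step 5: x0=(0.0178, -1.4794) x1=(-1.2467, 1.2237) x2=(1.8079, 0.3215) x3=(-0.8802, -1.4248)
step 6: x0=(0.0100, -1.4929) x1=(-1.2224, 1.2320) x2=(1.8022, 0.3189) x3=(-0.8828, -1.4194)
step 7: x0=(0.0026, -1.5056) x1=(-1.1968, 1.2388) x2=(1.7933, 0.3153) x3=(-0.8849, -1.4125)
step 8: x0=(-0.0046, -1.5174) x1=(-1.1701, 1.2440) x2=(1.7815, 0.3107) x3=(-0.8865, -1.4042)
step 9: x0=(-0.0115, -1.5285) x1=(-1.1423, 1.2478) x2=(1.7666, 0.3052) x3=(-0.8876, -1.3944)
step 10: x0=(-0.0181, -1.5387) x1=(-1.1134, 1.2500) x2=(1.7488, 0.2987) x3=(-0.8882, -1.3831)
step 11: x0=(-0.0244, -1.5482) x1=(-1.0834, 1.2507) x2=(1.7280, 0.2912) x3=(-0.8883, -1.3703)
step 12: x0=(-0.0305, -1.5568) x1=(-1.0525, 1.2498) x2=(1.7044, 0.2828) x3=(-0.8879, -1.3561)
step 13: x0=(-0.0362, -1.5647) x1=(-1.0205, 1.2475) x2=(1.6781, 0.2735) x3=(-0.8870, -1.3405)
step 14: x0=(-0.0416, -1.5718) x1=(-0.9877, 1.2437) x2=(1.6490, 0.2633) x3=(-0.8857, -1.3235)
step 15: x0=(-0.0468, -1.5780) x1=(-0.9539, 1.2384) x2=(1.6174, 0.2522) x3=(-0.8839, -1.3050)
step 16: x0=(-0.0516, -1.5836) x1=(-0.9194, 1.2316) x2=(1.5832, 0.2402) x3=(-0.8816, -1.2852)
step 17: x0=(-0.0562, -1.5884) x1=(-0.8840, 1.2235) x2=(1.5466, 0.2275) x3=(-0.8789, -1.2641)
step 18: x0=(-0.0604, -1.5924) x1=(-0.8479, 1.2139) x2=(1.5077, 0.2139) x3=(-0.8757, -1.2416)
step 19: x0=(-0.0644, -1.5958) x1=(-0.8112, 1.2029) x2=(1.4665, 0.1995) x3=(-0.8721, -1.2178)
step 0 velocities: v0=(-0.5000, -0.9900) v1=(0.9700, 0.9100) v2=(0.6300, 0.1500) v3=(-0.2900, -0.1400)
step 0: KE=2.1918, PE=9.8296, E=12.0214
step 19 velocities: v0=(-0.2136, -0.1660) v1=(2.0602, -0.6479) v2=(-2.3426, -0.8187) v3=(0.2094, 1.3547)
step 19: KE=5.8962, PE=6.1230, E=12.0191

12.0191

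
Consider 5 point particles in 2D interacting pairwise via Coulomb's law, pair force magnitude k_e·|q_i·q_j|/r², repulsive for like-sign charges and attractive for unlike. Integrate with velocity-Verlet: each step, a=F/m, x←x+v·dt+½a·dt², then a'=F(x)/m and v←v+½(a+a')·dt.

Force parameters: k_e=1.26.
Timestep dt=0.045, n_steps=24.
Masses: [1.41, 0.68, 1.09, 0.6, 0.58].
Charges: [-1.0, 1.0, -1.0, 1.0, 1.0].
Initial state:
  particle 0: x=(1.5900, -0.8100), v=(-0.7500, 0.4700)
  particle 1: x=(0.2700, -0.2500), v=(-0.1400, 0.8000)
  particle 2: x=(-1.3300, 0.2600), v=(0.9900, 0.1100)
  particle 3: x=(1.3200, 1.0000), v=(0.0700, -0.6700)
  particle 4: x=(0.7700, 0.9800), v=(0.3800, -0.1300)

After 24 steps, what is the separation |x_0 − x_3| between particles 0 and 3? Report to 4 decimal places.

step 0: x0=(1.5900, -0.8100) x1=(0.2700, -0.2500) x2=(-1.3300, 0.2600) x3=(1.3200, 1.0000) x4=(0.7700, 0.9800)
step 1: x0=(1.5558, -0.7882) x1=(0.2631, -0.2157) x2=(-1.2848, 0.2650) x3=(1.3305, 0.9700) x4=(0.7801, 0.9744)
step 2: x0=(1.5207, -0.7651) x1=(0.2546, -0.1848) x2=(-1.2382, 0.2700) x3=(1.3558, 0.9397) x4=(0.7764, 0.9699)
step 3: x0=(1.4846, -0.7407) x1=(0.2444, -0.1576) x2=(-1.1901, 0.2752) x3=(1.3944, 0.9083) x4=(0.7603, 0.9671)
step 4: x0=(1.4477, -0.7147) x1=(0.2322, -0.1339) x2=(-1.1405, 0.2803) x3=(1.4443, 0.8754) x4=(0.7341, 0.9664)
step 5: x0=(1.4099, -0.6872) x1=(0.2180, -0.1139) x2=(-1.0892, 0.2856) x3=(1.5031, 0.8408) x4=(0.7002, 0.9680)
step 6: x0=(1.3712, -0.6580) x1=(0.2015, -0.0976) x2=(-1.0361, 0.2908) x3=(1.5689, 0.8042) x4=(0.6603, 0.9718)
step 7: x0=(1.3316, -0.6272) x1=(0.1826, -0.0849) x2=(-0.9810, 0.2962) x3=(1.6401, 0.7655) x4=(0.6160, 0.9777)
step 8: x0=(1.2913, -0.5945) x1=(0.1613, -0.0757) x2=(-0.9237, 0.3015) x3=(1.7153, 0.7246) x4=(0.5683, 0.9857)
step 9: x0=(1.2503, -0.5600) x1=(0.1373, -0.0699) x2=(-0.8640, 0.3068) x3=(1.7935, 0.6815) x4=(0.5178, 0.9956)
step 10: x0=(1.2085, -0.5238) x1=(0.1105, -0.0671) x2=(-0.8016, 0.3121) x3=(1.8737, 0.6361) x4=(0.4650, 1.0071)
step 11: x0=(1.1662, -0.4857) x1=(0.0808, -0.0671) x2=(-0.7362, 0.3172) x3=(1.9553, 0.5886) x4=(0.4101, 1.0201)
step 12: x0=(1.1234, -0.4459) x1=(0.0478, -0.0692) x2=(-0.6672, 0.3220) x3=(2.0374, 0.5389) x4=(0.3531, 1.0341)
step 13: x0=(1.0800, -0.4046) x1=(0.0109, -0.0726) x2=(-0.5942, 0.3262) x3=(2.1196, 0.4874) x4=(0.2940, 1.0487)
step 14: x0=(1.0362, -0.3618) x1=(-0.0305, -0.0758) x2=(-0.5164, 0.3295) x3=(2.2015, 0.4342) x4=(0.2328, 1.0634)
step 15: x0=(0.9919, -0.3178) x1=(-0.0775, -0.0767) x2=(-0.4330, 0.3308) x3=(2.2828, 0.3797) x4=(0.1693, 1.0772)
step 16: x0=(0.9473, -0.2728) x1=(-0.1311, -0.0713) x2=(-0.3432, 0.3284) x3=(2.3633, 0.3241) x4=(0.1034, 1.0893)
step 17: x0=(0.9023, -0.2270) x1=(-0.1913, -0.0530) x2=(-0.2474, 0.3191) x3=(2.4430, 0.2677) x4=(0.0354, 1.0983)
step 18: x0=(0.8571, -0.1806) x1=(-0.2534, -0.0118) x2=(-0.1489, 0.2972) x3=(2.5217, 0.2107) x4=(-0.0337, 1.1032)
step 19: x0=(0.8120, -0.1338) x1=(-0.3024, 0.0595) x2=(-0.0583, 0.2587) x3=(2.5995, 0.1532) x4=(-0.1028, 1.1036)
step 20: x0=(0.7674, -0.0870) x1=(-0.3203, 0.1509) x2=(0.0119, 0.2097) x3=(2.6764, 0.0953) x4=(-0.1701, 1.1004)
step 21: x0=(0.7239, -0.0401) x1=(-0.3038, 0.2434) x2=(0.0582, 0.1611) x3=(2.7525, 0.0372) x4=(-0.2349, 1.0953)
step 22: x0=(0.6824, 0.0067) x1=(-0.2584, 0.3239) x2=(0.0829, 0.1201) x3=(2.8279, -0.0210) x4=(-0.2970, 1.0905)
step 23: x0=(0.6437, 0.0538) x1=(-0.1890, 0.3847) x2=(0.0883, 0.0897) x3=(2.9025, -0.0795) x4=(-0.3570, 1.0880)
step 24: x0=(0.6085, 0.1020) x1=(-0.0984, 0.4202) x2=(0.0758, 0.0721) x3=(2.9766, -0.1380) x4=(-0.4163, 1.0888)

2.3802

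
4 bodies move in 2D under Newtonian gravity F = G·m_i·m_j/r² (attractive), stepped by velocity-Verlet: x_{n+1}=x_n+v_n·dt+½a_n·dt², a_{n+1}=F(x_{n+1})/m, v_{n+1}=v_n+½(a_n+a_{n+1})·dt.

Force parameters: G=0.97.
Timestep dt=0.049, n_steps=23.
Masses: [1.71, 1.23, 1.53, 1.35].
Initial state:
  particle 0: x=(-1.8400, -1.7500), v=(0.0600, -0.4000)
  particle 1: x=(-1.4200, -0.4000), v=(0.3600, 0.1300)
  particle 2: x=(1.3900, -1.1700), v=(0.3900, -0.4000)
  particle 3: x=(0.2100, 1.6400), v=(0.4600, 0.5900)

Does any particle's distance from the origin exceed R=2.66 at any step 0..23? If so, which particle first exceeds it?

no

step 0: x0=(-1.8400, -1.7500) x1=(-1.4200, -0.4000) x2=(1.3900, -1.1700) x3=(0.2100, 1.6400)
step 1: x0=(-1.8366, -1.7688) x1=(-1.4023, -0.3945) x2=(1.4087, -1.1894) x3=(0.2324, 1.6685)
step 2: x0=(-1.8324, -1.7861) x1=(-1.3845, -0.3905) x2=(1.4266, -1.2085) x3=(0.2546, 1.6960)
step 3: x0=(-1.8274, -1.8018) x1=(-1.3666, -0.3881) x2=(1.4437, -1.2273) x3=(0.2765, 1.7228)
step 4: x0=(-1.8215, -1.8162) x1=(-1.3486, -0.3871) x2=(1.4600, -1.2458) x3=(0.2982, 1.7486)
step 5: x0=(-1.8149, -1.8291) x1=(-1.3305, -0.3876) x2=(1.4755, -1.2639) x3=(0.3197, 1.7737)
step 6: x0=(-1.8074, -1.8406) x1=(-1.3123, -0.3896) x2=(1.4903, -1.2817) x3=(0.3409, 1.7979)
step 7: x0=(-1.7992, -1.8508) x1=(-1.2939, -0.3929) x2=(1.5042, -1.2992) x3=(0.3619, 1.8213)
step 8: x0=(-1.7901, -1.8596) x1=(-1.2755, -0.3976) x2=(1.5174, -1.3164) x3=(0.3827, 1.8439)
step 9: x0=(-1.7803, -1.8671) x1=(-1.2570, -0.4036) x2=(1.5299, -1.3333) x3=(0.4033, 1.8657)
step 10: x0=(-1.7696, -1.8733) x1=(-1.2385, -0.4111) x2=(1.5416, -1.3498) x3=(0.4236, 1.8868)
step 11: x0=(-1.7582, -1.8782) x1=(-1.2198, -0.4198) x2=(1.5525, -1.3661) x3=(0.4437, 1.9071)
step 12: x0=(-1.7460, -1.8818) x1=(-1.2012, -0.4300) x2=(1.5627, -1.3821) x3=(0.4637, 1.9267)
step 13: x0=(-1.7329, -1.8841) x1=(-1.1825, -0.4415) x2=(1.5722, -1.3977) x3=(0.4834, 1.9455)
step 14: x0=(-1.7190, -1.8850) x1=(-1.1638, -0.4544) x2=(1.5809, -1.4131) x3=(0.5029, 1.9636)
step 15: x0=(-1.7043, -1.8847) x1=(-1.1451, -0.4688) x2=(1.5888, -1.4282) x3=(0.5221, 1.9810)
step 16: x0=(-1.6887, -1.8830) x1=(-1.1264, -0.4846) x2=(1.5960, -1.4429) x3=(0.5412, 1.9977)
step 17: x0=(-1.6723, -1.8800) x1=(-1.1078, -0.5018) x2=(1.6025, -1.4574) x3=(0.5601, 2.0136)
step 18: x0=(-1.6549, -1.8756) x1=(-1.0892, -0.5206) x2=(1.6081, -1.4716) x3=(0.5788, 2.0289)
step 19: x0=(-1.6367, -1.8698) x1=(-1.0708, -0.5410) x2=(1.6131, -1.4855) x3=(0.5974, 2.0435)
step 20: x0=(-1.6175, -1.8626) x1=(-1.0525, -0.5629) x2=(1.6172, -1.4990) x3=(0.6157, 2.0574)
step 21: x0=(-1.5973, -1.8539) x1=(-1.0344, -0.5866) x2=(1.6206, -1.5123) x3=(0.6338, 2.0707)
step 22: x0=(-1.5761, -1.8436) x1=(-1.0166, -0.6120) x2=(1.6232, -1.5253) x3=(0.6518, 2.0833)
step 23: x0=(-1.5538, -1.8318) x1=(-0.9991, -0.6393) x2=(1.6250, -1.5380) x3=(0.6696, 2.0952)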